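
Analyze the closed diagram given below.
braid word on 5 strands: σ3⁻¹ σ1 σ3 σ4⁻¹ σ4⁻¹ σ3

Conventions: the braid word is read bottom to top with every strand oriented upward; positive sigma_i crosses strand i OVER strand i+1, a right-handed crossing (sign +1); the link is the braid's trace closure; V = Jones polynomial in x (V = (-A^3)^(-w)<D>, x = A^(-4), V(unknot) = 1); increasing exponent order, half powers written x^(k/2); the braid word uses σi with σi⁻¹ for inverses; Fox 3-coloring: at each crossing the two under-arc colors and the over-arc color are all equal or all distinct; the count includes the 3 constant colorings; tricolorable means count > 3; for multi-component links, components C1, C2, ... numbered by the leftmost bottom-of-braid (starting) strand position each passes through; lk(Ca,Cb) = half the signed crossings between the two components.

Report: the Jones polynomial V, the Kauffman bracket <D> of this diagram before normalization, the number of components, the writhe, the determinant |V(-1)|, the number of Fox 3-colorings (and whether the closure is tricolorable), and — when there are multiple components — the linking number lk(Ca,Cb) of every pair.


V(x) = x^-3 + x^-2 + x^-1 + 1
bracket: 1 + A^4 + A^8 + A^12, w = 0
3 components, writhe 0, over 6 crossings
lk(C1,C2) = 0
linking number lk(C1,C3) = 0
lk(C2,C3): -1
det 0, colorings 9 of 3^6 — tricolorable
observation: span 3 respects span(V) <= c + mu - 1 = 8 for this 3-component diagram


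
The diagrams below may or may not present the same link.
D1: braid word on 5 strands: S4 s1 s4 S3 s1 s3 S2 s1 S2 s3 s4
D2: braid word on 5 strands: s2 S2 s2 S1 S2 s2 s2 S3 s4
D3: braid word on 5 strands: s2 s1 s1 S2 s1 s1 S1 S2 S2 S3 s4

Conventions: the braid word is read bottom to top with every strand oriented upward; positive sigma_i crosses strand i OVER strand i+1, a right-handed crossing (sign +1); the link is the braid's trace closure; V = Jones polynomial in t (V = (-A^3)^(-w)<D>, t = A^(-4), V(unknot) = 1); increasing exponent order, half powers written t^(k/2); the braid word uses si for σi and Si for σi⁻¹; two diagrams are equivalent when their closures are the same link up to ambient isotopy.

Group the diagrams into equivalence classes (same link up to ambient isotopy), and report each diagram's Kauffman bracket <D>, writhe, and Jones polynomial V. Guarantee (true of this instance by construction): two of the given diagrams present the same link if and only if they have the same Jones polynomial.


classes: {D1, D3} | {D2}
V(D1) = -t^(-3/2) + t^(-1/2) - 2t^(1/2) + t^(3/2) - 2t^(5/2) + t^(7/2)  [11 crossings, <D> = -A^-5 + 2A^-1 - A^3 + 2A^7 - A^11 + A^15, w = +3]
D2 (bracket A^-7 + A; 9 crossings at w = +1): V = -t^(1/2) - t^(5/2)
V(D3) = -t^(-3/2) + t^(-1/2) - 2t^(1/2) + t^(3/2) - 2t^(5/2) + t^(7/2)  (w +1, c 11, <D> = -A^-11 + 2A^-7 - A^-3 + 2A - A^5 + A^9)
insight: comparing 3 Jones polynomials yields 2 groups


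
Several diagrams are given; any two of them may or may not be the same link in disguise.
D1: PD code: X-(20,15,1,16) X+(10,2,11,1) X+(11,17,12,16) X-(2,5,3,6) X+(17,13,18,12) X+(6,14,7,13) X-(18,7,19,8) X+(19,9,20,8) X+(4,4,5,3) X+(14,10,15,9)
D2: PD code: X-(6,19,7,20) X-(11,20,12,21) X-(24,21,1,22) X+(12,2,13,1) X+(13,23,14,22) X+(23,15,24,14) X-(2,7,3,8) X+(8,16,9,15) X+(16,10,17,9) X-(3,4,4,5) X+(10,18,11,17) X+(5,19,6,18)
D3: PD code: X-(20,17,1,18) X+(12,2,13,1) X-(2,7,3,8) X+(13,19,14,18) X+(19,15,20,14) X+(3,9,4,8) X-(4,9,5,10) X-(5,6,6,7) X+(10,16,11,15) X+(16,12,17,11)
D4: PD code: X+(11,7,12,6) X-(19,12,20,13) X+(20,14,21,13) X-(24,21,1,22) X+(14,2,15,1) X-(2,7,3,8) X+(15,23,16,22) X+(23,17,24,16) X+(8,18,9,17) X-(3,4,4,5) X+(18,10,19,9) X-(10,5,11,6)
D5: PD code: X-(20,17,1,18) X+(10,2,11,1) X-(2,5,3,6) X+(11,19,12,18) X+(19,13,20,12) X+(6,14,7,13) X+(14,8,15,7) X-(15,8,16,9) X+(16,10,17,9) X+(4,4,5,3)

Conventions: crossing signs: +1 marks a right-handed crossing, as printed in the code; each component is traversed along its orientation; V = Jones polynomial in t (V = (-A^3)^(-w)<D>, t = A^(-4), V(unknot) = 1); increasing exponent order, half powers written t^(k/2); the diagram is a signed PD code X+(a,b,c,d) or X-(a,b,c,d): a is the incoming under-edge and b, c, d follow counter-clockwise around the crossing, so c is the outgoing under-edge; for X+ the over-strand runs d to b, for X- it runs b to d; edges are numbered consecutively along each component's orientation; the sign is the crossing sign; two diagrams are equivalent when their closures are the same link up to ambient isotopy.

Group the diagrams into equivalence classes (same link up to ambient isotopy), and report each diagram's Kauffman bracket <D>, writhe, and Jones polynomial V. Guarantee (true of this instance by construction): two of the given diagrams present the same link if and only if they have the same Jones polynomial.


classes: {D1, D2, D3, D4, D5}
V(D1) = t - t^2 + 2t^3 - t^4 + t^5 - t^6  [10 crossings, <D> = -A^-12 + A^-8 - A^-4 + 2 - A^4 + A^8, w = +4]
V(D2) = t - t^2 + 2t^3 - t^4 + t^5 - t^6  [12 crossings, <D> = -A^-18 + A^-14 - A^-10 + 2A^-6 - A^-2 + A^2, w = +2]
V(D3) = t - t^2 + 2t^3 - t^4 + t^5 - t^6  [10 crossings, <D> = -A^-18 + A^-14 - A^-10 + 2A^-6 - A^-2 + A^2, w = +2]
V(D4) = t - t^2 + 2t^3 - t^4 + t^5 - t^6  [12 crossings, <D> = -A^-18 + A^-14 - A^-10 + 2A^-6 - A^-2 + A^2, w = +2]
V(D5) = t - t^2 + 2t^3 - t^4 + t^5 - t^6  [10 crossings, <D> = -A^-12 + A^-8 - A^-4 + 2 - A^4 + A^8, w = +4]
insight: all 5 diagrams share one V(t), hence one class


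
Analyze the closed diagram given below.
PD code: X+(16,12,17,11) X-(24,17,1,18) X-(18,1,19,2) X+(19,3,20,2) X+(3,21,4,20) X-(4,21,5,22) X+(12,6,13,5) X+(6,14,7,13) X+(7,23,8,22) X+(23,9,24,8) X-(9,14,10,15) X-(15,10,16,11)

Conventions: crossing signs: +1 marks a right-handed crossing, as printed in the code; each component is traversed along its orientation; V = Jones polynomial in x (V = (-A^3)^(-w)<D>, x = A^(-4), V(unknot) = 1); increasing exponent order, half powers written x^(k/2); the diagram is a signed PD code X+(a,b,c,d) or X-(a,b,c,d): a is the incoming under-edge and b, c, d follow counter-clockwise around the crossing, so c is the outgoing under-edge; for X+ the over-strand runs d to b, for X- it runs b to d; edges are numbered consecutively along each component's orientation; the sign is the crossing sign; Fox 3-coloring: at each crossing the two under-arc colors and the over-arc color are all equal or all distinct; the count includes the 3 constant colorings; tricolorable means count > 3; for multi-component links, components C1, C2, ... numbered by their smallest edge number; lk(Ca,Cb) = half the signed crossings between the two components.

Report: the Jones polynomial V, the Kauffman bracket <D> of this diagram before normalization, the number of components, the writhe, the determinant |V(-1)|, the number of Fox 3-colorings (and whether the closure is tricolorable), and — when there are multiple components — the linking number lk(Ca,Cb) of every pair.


Jones polynomial: V(x) = x + x^3 - x^4
<D> = -A^-10 + A^-6 + A^2; writhe +2
components 1, writhe +2 (12 crossings)
3-colorings: 9 of 3^12, det 3 — tricolorable
note: w = +2 (over 12 crossings) is diagram-only; (-A^3)^(-2) removes it from V


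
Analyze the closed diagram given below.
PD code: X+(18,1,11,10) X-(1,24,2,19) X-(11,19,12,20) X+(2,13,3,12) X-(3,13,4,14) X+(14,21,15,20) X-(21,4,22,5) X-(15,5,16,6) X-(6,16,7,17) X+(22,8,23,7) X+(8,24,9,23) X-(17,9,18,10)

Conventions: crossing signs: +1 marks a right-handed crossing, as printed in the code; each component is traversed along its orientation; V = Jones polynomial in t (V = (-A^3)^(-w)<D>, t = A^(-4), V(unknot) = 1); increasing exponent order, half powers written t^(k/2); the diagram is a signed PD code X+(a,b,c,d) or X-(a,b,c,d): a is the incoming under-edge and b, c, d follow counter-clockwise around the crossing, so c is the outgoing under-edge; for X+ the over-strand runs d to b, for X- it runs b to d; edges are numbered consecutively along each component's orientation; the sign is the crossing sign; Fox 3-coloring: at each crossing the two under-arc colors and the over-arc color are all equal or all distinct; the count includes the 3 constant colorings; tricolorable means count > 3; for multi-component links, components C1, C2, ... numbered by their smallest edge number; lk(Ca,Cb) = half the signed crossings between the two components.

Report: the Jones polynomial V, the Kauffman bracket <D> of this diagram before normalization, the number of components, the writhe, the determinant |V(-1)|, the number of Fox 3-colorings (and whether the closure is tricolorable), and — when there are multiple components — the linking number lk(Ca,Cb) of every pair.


Jones polynomial: V(t) = t^-3 + t^-2 + t^-1 + 1
<D> = A^-6 + A^-2 + A^2 + A^6; writhe -2
components 3, writhe -2 (12 crossings)
linking number lk(C1,C2) = -1
lk(C1,C3): 0
lk(C2,C3) = 0
3-colorings: 9 of 3^12, det 0 — tricolorable
note: w = -2 shifts under R1 moves; the (-A^3)^(2) factor cancels that in V


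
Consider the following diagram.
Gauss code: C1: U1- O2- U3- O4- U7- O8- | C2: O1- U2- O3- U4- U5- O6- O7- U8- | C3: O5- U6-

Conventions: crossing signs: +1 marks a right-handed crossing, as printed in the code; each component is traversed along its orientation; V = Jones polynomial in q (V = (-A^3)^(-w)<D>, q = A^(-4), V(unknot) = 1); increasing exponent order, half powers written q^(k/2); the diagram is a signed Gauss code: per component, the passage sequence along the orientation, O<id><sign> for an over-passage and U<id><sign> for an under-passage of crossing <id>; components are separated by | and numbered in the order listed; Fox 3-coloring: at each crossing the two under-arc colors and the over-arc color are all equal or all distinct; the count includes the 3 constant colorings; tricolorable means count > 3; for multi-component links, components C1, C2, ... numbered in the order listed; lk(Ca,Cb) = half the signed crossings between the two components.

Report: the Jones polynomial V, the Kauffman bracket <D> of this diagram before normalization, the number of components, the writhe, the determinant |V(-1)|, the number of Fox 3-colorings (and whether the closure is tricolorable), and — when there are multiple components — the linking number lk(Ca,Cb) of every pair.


Jones polynomial: V(q) = q^-11 - q^-10 + 2q^-9 - 2q^-8 + 2q^-7 - q^-6 + 2q^-5 + q^-3
<D> = A^-12 + 2A^-4 - 1 + 2A^4 - 2A^8 + 2A^12 - A^16 + A^20; writhe -8
components 3, writhe -8 (8 crossings)
linking number lk(C1,C2) = -3
lk(C1,C3): 0
lk(C2,C3) = -1
3-colorings: 9 of 3^8, det 12 — tricolorable
note: det 12 = |V(-1)|; divisible by 3, so tricolorable


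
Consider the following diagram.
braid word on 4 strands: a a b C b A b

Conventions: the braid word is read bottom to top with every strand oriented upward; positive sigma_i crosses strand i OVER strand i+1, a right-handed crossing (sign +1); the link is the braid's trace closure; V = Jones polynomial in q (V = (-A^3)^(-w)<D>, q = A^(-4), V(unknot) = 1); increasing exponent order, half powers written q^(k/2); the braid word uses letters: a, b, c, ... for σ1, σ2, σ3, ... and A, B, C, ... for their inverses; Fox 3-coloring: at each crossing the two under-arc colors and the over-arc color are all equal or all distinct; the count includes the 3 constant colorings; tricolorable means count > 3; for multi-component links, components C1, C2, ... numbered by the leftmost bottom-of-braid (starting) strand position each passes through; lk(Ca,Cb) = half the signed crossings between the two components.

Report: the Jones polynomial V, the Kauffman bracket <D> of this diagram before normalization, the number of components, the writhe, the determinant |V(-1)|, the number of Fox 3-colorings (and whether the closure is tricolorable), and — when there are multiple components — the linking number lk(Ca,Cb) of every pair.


V = q - q^2 + 2q^3 - q^4 + q^5 - q^6
<D> = A^-15 - A^-11 + A^-7 - 2A^-3 + A - A^5 (w = +3)
1 component over 7 crossings, w = +3
3 Fox colorings among 3^7, |V(-1)| = 7: not tricolorable
why: |V(-1)| = 7: so not tricolorable, since 3 does not divide 7


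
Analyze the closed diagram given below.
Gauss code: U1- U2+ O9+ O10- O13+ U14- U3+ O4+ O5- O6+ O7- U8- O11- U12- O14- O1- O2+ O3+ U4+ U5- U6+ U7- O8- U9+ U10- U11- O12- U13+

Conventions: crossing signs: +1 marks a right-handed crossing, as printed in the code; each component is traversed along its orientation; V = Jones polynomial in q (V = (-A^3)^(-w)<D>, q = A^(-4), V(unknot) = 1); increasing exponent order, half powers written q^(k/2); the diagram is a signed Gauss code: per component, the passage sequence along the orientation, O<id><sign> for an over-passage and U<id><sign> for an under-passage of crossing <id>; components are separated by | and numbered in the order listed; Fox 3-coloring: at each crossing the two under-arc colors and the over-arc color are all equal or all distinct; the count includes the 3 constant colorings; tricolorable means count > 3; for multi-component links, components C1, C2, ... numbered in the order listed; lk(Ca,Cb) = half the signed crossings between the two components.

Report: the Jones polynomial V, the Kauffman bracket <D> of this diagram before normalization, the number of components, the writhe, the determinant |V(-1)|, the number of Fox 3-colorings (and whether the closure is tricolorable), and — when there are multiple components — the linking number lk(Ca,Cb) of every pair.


V = -q^-4 + q^-3 + q^-1
<D> = A^-2 + A^6 - A^10 (w = -2)
1 component over 14 crossings, w = -2
9 Fox colorings among 3^14, |V(-1)| = 3: tricolorable
why: w = -2 shifts under R1 moves; the (-A^3)^(2) factor cancels that in V


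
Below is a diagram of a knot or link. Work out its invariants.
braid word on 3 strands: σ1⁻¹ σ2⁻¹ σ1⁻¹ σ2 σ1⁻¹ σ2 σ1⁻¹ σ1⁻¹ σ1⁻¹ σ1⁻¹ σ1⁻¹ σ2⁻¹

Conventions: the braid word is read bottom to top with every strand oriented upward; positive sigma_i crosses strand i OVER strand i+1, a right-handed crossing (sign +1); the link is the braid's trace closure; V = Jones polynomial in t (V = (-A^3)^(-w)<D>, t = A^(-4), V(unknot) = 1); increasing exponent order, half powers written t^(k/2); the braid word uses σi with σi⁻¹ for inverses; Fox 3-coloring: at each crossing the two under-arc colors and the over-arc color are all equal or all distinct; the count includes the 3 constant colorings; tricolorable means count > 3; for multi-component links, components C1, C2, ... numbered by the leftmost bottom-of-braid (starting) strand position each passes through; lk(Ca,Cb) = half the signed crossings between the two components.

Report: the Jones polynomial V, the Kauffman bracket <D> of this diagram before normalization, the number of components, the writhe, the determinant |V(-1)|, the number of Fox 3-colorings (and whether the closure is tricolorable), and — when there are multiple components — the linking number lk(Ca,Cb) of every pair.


V = -t^-12 + 2t^-11 - 3t^-10 + 4t^-9 - 5t^-8 + 4t^-7 - 3t^-6 + 3t^-5 - t^-4 + t^-3
<D> = A^-12 - A^-8 + 3A^-4 - 3 + 4A^4 - 5A^8 + 4A^12 - 3A^16 + 2A^20 - A^24 (w = -8)
1 component over 12 crossings, w = -8
9 Fox colorings among 3^12, |V(-1)| = 27: tricolorable
why: the span of V is 9, forcing >= 9 crossings in any diagram


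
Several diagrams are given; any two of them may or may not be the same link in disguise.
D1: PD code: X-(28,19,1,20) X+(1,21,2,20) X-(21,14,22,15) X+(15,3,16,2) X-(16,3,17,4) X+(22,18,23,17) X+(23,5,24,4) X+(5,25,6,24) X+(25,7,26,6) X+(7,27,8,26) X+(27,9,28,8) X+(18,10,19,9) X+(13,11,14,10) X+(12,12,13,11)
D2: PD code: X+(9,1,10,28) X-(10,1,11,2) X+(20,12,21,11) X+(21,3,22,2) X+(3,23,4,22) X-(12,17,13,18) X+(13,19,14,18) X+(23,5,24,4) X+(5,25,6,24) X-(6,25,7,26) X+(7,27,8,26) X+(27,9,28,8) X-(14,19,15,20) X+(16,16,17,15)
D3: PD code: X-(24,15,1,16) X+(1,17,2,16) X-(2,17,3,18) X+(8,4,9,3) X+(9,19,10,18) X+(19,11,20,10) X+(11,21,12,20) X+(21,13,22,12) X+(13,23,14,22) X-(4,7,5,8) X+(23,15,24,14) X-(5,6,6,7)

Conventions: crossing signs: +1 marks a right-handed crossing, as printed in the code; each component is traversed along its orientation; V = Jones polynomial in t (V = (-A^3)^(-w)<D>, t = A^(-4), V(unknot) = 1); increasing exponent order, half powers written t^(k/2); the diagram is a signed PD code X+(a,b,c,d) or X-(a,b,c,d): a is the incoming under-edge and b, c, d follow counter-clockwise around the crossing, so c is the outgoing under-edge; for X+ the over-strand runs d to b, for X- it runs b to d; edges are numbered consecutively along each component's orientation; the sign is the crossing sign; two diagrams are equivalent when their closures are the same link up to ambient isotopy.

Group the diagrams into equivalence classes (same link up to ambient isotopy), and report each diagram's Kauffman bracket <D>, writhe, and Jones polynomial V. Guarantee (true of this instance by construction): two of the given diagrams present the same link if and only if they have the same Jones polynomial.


equivalence classes: {D1, D2, D3}
D1 (bracket -A^-4 + 1 - A^4 + A^8 + A^16; 14 crossings at w = +8): V = t^2 + t^4 - t^5 + t^6 - t^7
V(D2) = t^2 + t^4 - t^5 + t^6 - t^7  [14 crossings, <D> = -A^-10 + A^-6 - A^-2 + A^2 + A^10, w = +6]
D3 (bracket -A^-16 + A^-12 - A^-8 + A^-4 + A^4; 12 crossings at w = +4): V = t^2 + t^4 - t^5 + t^6 - t^7
key observation: one V(t) for all 3 diagrams — one class (guaranteed)


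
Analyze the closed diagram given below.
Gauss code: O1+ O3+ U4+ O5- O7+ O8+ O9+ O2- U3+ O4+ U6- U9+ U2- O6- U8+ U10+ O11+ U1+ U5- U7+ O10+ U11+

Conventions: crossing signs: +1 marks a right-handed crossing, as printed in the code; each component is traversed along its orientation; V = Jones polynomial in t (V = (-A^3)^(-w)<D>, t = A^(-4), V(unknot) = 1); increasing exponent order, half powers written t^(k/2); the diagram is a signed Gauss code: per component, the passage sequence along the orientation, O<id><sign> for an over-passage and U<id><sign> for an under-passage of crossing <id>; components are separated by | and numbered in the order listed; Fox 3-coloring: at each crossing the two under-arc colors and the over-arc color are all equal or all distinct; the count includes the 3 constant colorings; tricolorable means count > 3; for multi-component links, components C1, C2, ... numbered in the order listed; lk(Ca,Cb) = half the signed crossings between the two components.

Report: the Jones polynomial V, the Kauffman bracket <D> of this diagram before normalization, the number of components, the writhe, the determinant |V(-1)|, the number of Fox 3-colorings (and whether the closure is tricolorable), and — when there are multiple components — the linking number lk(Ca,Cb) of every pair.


V(t) = t^2 + 2t^4 - 2t^5 + t^6 - 2t^7 + t^8
bracket: -A^-17 + 2A^-13 - A^-9 + 2A^-5 - 2A^-1 - A^7, w = +5
1 component, writhe +5, over 11 crossings
det 9, colorings 27 of 3^11 — tricolorable
observation: w = +5 shifts under R1 moves; the (-A^3)^(-5) factor cancels that in V


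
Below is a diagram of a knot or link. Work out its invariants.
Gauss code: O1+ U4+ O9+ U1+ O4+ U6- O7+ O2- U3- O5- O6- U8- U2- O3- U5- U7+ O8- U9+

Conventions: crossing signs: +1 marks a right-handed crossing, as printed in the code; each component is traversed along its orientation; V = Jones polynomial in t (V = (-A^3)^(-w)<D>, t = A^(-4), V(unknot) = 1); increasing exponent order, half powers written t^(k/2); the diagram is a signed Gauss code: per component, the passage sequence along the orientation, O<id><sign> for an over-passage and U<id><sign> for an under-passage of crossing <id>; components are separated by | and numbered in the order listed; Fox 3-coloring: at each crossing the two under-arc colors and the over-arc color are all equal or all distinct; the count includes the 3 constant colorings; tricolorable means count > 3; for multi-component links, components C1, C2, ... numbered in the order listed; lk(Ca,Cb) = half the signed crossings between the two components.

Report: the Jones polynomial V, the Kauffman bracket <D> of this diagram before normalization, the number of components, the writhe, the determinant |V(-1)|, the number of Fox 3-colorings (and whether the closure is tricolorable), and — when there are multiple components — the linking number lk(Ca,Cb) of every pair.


V = -t^-5 + t^-4 - 2t^-3 + 4t^-2 - 3t^-1 + 4 - 3t + 2t^2 - t^3
<D> = A^-15 - 2A^-11 + 3A^-7 - 4A^-3 + 3A - 4A^5 + 2A^9 - A^13 + A^17 (w = -1)
1 component over 9 crossings, w = -1
9 Fox colorings among 3^9, |V(-1)| = 21: tricolorable
why: w = -1 shifts under R1 moves; the (-A^3)^(1) factor cancels that in V


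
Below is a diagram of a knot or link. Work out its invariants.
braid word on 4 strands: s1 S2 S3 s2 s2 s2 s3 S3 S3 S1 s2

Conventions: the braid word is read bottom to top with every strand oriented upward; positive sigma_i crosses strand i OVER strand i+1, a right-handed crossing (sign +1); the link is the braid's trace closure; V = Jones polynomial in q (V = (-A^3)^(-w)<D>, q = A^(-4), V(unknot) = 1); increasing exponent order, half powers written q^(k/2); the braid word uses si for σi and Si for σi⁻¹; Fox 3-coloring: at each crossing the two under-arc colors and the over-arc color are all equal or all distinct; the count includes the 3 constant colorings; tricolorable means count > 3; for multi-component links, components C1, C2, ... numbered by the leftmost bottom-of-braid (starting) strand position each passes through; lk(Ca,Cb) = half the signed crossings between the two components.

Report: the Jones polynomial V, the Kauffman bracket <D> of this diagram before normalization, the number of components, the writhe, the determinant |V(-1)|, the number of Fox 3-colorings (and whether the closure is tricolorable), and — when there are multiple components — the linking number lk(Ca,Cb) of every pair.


Jones polynomial: V(q) = 1
<D> = -A^3; writhe +1
components 1, writhe +1 (11 crossings)
3-colorings: 3 of 3^11, det 1 — not tricolorable
note: the word shrinks to σ1 σ2⁻¹ σ3⁻¹ σ2 σ2 σ2 σ3⁻¹ σ1⁻¹ σ2 after cancelling


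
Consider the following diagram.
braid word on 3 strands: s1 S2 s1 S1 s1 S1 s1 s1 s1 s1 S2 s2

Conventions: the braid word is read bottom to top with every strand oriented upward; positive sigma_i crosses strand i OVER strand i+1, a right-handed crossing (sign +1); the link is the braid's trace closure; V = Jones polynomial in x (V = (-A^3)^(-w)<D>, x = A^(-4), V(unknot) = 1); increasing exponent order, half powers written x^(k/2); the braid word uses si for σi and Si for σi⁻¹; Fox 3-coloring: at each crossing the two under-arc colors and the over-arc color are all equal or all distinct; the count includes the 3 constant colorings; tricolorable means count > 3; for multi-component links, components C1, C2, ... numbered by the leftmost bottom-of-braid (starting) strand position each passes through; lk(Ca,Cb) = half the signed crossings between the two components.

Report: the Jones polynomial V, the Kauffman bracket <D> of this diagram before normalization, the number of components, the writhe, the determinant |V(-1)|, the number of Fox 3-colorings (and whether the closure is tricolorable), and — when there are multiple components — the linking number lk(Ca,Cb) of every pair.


V = x^2 + x^4 - x^5 + x^6 - x^7
<D> = -A^-16 + A^-12 - A^-8 + A^-4 + A^4 (w = +4)
1 component over 12 crossings, w = +4
3 Fox colorings among 3^12, |V(-1)| = 5: not tricolorable
why: the span of V is 5, forcing >= 5 crossings in any diagram


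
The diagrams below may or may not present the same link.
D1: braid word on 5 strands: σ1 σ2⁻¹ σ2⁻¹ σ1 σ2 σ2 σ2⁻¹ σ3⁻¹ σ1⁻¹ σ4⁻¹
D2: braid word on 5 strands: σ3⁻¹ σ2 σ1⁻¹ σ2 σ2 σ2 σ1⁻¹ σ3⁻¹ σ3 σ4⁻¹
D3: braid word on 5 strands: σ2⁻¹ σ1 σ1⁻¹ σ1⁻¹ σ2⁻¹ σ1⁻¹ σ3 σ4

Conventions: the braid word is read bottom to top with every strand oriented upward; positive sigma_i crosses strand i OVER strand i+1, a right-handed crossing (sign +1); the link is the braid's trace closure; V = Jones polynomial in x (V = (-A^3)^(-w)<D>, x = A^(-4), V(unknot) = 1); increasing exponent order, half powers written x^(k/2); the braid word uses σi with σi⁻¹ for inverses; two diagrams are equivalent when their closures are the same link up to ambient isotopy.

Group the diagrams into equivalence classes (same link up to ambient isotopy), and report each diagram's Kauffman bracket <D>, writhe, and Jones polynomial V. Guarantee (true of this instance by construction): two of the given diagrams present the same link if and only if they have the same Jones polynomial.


equivalence classes: {D1} | {D2} | {D3}
D1 (bracket A^-6; 10 crossings at w = -2): V = 1
V(D2) = x^-1 - 1 + 2x - 2x^2 + 2x^3 - 2x^4 + x^5  [10 crossings, <D> = A^-20 - 2A^-16 + 2A^-12 - 2A^-8 + 2A^-4 - 1 + A^4, w = 0]
D3 (bracket A^-2 + A^6 - A^10; 8 crossings at w = -2): V = -x^-4 + x^-3 + x^-1
key observation: V(x) takes 3 values over 3 diagrams, fixing the grouping


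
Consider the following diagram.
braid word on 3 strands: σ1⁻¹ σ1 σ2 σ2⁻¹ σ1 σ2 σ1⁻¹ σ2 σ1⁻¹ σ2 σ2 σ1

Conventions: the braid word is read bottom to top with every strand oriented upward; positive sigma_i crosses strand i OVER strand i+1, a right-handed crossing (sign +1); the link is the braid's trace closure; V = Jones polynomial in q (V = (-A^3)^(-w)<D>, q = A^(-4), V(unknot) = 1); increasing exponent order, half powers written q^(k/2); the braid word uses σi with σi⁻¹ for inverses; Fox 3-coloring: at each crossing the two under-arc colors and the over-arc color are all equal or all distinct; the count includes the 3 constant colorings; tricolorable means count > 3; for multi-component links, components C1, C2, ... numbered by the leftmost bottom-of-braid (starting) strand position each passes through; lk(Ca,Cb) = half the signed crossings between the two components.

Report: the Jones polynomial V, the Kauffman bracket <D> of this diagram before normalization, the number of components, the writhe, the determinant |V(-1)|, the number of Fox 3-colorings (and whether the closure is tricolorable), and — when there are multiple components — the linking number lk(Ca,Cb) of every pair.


V(q) = 2q - 2q^2 + 3q^3 - 3q^4 + 2q^5 - 2q^6 + q^7
bracket: A^-16 - 2A^-12 + 2A^-8 - 3A^-4 + 3 - 2A^4 + 2A^8, w = +4
1 component, writhe +4, over 12 crossings
det 15, colorings 9 of 3^12 — tricolorable
observation: det 15 = |V(-1)|; divisible by 3, so tricolorable


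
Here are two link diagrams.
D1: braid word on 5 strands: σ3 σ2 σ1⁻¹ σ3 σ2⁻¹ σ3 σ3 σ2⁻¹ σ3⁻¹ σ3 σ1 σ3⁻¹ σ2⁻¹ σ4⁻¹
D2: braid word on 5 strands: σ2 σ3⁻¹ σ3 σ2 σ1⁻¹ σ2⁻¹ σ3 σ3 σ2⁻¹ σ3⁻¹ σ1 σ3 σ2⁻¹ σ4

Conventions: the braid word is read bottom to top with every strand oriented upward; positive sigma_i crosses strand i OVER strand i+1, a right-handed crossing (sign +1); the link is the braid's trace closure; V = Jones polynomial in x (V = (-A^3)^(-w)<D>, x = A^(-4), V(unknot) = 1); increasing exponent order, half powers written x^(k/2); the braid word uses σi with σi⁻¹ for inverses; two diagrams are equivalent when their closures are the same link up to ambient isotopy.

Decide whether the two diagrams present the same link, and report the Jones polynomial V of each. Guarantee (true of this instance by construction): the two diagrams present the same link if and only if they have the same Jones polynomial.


equivalent: yes
V(D1) = x^-2 + 2 + x^2  (w 0, c 14, <D> = A^-8 + 2 + A^8)
V(D2) = x^-2 + 2 + x^2  (w +2, c 14, <D> = A^-2 + 2A^6 + A^14)
why: D2 (14 crossings) and D1 (14) are Markov-related braid presentations


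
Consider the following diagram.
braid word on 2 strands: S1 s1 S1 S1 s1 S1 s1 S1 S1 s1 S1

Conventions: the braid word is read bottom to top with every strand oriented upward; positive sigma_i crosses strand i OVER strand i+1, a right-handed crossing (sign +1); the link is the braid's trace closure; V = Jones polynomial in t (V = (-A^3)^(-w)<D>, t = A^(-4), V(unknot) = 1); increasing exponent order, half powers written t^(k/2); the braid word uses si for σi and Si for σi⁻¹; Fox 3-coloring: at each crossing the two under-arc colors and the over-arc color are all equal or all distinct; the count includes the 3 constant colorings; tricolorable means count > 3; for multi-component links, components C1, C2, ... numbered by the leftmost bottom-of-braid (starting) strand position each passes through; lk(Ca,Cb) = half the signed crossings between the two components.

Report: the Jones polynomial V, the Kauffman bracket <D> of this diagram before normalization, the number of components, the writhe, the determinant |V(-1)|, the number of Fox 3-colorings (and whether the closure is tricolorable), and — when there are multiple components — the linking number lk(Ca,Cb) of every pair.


V(t) = -t^-4 + t^-3 + t^-1
bracket: -A^-5 - A^3 + A^7, w = -3
1 component, writhe -3, over 11 crossings
det 3, colorings 9 of 3^11 — tricolorable
observation: det 3 = |V(-1)|; divisible by 3, so tricolorable


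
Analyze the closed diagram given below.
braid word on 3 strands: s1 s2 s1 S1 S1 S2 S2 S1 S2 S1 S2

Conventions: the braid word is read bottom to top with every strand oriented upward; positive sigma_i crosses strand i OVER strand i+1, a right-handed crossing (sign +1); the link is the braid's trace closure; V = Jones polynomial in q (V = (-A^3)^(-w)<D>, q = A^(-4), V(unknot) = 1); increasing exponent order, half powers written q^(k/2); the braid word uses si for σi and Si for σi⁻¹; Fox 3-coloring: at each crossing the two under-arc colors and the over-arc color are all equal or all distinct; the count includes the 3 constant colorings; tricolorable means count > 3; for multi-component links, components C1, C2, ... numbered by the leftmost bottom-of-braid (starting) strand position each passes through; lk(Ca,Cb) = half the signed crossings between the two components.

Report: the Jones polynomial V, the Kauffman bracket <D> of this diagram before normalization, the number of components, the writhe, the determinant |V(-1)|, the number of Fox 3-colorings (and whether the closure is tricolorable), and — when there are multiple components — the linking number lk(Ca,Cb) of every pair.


V = q^(-13/2) - q^(-11/2) + q^(-9/2) - 2q^(-7/2) - q^(-3/2)
<D> = A^-9 + 2A^-1 - A^3 + A^7 - A^11 (w = -5)
2 components over 11 crossings, w = -5
lk(C1,C2): -1
9 Fox colorings among 3^11, |V(-1)| = 6: tricolorable
why: the 1 component pair carries total linking -1


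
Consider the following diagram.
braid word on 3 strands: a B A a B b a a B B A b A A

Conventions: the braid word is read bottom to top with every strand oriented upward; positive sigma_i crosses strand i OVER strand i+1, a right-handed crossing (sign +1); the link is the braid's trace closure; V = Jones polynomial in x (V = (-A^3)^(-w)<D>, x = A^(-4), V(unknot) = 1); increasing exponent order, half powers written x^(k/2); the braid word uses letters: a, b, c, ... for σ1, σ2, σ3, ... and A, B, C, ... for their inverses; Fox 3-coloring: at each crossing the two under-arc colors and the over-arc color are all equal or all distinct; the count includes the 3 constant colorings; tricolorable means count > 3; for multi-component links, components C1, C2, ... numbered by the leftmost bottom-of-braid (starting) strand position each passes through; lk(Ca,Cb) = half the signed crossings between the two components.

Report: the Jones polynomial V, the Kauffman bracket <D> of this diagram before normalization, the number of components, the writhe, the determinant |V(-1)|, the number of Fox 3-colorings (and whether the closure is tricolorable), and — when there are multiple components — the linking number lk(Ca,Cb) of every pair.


Jones polynomial: V(x) = -x^-5 + x^-4 - x^-3 + 2x^-2 - x^-1 + 2 - x
<D> = -A^-10 + 2A^-6 - A^-2 + 2A^2 - A^6 + A^10 - A^14; writhe -2
components 1, writhe -2 (14 crossings)
3-colorings: 9 of 3^14, det 9 — tricolorable
note: det 9 = |V(-1)|; divisible by 3, so tricolorable


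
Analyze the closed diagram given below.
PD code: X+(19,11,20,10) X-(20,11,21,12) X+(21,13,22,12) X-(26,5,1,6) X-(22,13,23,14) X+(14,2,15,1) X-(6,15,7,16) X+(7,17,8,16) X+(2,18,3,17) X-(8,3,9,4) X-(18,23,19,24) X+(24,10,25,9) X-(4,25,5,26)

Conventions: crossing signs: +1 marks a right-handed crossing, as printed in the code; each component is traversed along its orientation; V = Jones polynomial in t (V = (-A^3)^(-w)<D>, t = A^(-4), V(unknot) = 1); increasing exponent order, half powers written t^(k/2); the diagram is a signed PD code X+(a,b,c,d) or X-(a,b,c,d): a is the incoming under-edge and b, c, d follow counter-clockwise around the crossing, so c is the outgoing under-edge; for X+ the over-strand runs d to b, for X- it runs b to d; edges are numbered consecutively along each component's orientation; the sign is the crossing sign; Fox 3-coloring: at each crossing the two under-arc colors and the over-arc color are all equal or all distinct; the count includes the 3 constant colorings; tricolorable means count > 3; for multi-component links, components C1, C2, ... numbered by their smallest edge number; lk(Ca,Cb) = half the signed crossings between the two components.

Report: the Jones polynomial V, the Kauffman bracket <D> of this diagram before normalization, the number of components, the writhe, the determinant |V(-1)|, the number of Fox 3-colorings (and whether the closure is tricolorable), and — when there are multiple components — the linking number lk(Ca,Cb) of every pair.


Jones polynomial: V(t) = -t^-3 + 2t^-2 - 2t^-1 + 3 - 2t + 2t^2 - t^3
<D> = A^-15 - 2A^-11 + 2A^-7 - 3A^-3 + 2A - 2A^5 + A^9; writhe -1
components 1, writhe -1 (13 crossings)
3-colorings: 3 of 3^13, det 13 — not tricolorable
note: palindromic: swapping t for 1/t fixes V


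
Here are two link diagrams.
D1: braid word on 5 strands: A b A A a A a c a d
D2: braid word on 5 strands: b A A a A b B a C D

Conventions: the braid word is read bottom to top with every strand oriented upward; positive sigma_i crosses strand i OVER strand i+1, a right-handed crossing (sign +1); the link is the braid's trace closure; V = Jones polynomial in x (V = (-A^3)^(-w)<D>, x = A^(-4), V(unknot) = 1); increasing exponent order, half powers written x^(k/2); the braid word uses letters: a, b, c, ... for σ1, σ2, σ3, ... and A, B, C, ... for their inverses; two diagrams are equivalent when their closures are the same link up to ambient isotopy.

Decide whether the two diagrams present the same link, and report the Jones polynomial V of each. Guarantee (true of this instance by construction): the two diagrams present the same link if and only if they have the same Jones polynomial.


equivalent: yes
D1 (bracket A^6; 10 crossings at w = +2): V = 1
V(D2) = 1  [10 crossings, <D> = A^-6, w = -2]
observation: D2 (10 crossings) and D1 (10) are Markov-related braid presentations


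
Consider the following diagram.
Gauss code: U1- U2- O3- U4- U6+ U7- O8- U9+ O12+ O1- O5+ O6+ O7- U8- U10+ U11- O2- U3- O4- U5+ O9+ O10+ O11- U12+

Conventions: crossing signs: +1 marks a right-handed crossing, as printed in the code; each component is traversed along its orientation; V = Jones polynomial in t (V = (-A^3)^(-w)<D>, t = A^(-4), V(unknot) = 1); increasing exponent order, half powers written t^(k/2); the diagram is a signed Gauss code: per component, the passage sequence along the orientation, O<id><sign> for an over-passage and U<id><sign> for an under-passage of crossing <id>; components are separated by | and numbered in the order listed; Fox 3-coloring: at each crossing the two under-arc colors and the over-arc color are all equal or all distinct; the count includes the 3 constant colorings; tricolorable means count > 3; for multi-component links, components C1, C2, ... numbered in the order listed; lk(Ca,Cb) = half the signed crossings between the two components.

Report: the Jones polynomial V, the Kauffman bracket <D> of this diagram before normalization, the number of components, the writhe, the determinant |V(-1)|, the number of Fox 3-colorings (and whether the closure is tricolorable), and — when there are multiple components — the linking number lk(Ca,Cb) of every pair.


V(t) = t^-5 - 2t^-4 + 2t^-3 - 2t^-2 + 2t^-1 - 1 + t
bracket: A^-10 - A^-6 + 2A^-2 - 2A^2 + 2A^6 - 2A^10 + A^14, w = -2
1 component, writhe -2, over 12 crossings
det 11, colorings 3 of 3^12 — not tricolorable
observation: |V(-1)| = 11: so not tricolorable, since 3 does not divide 11


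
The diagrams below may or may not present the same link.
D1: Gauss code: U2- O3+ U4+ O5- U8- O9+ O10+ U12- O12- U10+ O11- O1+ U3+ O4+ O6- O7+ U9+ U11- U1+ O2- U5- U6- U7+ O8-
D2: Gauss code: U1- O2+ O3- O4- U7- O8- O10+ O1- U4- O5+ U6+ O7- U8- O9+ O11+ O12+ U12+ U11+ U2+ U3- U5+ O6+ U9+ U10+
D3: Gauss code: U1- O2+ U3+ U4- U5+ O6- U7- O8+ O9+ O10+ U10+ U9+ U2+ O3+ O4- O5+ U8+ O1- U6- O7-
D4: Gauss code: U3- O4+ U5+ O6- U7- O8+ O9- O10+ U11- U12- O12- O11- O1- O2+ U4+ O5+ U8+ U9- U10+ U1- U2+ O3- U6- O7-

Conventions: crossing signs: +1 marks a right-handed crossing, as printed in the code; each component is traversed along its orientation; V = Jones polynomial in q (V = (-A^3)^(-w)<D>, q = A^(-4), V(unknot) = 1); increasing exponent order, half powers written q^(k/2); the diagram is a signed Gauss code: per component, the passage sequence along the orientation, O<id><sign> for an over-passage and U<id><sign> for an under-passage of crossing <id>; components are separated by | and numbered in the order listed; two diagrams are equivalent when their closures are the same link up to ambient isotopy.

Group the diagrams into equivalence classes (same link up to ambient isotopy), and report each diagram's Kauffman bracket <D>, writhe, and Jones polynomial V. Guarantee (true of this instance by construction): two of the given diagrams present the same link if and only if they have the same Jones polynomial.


classes: {D1, D2, D3, D4}
V(D1) = -q^-3 + 2q^-2 - 2q^-1 + 3 - 2q + 2q^2 - q^3  [12 crossings, <D> = -A^-12 + 2A^-8 - 2A^-4 + 3 - 2A^4 + 2A^8 - A^12, w = 0]
V(D2) = -q^-3 + 2q^-2 - 2q^-1 + 3 - 2q + 2q^2 - q^3  (w +2, c 12, <D> = -A^-6 + 2A^-2 - 2A^2 + 3A^6 - 2A^10 + 2A^14 - A^18)
V(D3) = -q^-3 + 2q^-2 - 2q^-1 + 3 - 2q + 2q^2 - q^3  (w +2, c 10, <D> = -A^-6 + 2A^-2 - 2A^2 + 3A^6 - 2A^10 + 2A^14 - A^18)
D4 (bracket -A^-18 + 2A^-14 - 2A^-10 + 3A^-6 - 2A^-2 + 2A^2 - A^6; 12 crossings at w = -2): V = -q^-3 + 2q^-2 - 2q^-1 + 3 - 2q + 2q^2 - q^3
insight: one V(q) for all 4 diagrams — one class (guaranteed)


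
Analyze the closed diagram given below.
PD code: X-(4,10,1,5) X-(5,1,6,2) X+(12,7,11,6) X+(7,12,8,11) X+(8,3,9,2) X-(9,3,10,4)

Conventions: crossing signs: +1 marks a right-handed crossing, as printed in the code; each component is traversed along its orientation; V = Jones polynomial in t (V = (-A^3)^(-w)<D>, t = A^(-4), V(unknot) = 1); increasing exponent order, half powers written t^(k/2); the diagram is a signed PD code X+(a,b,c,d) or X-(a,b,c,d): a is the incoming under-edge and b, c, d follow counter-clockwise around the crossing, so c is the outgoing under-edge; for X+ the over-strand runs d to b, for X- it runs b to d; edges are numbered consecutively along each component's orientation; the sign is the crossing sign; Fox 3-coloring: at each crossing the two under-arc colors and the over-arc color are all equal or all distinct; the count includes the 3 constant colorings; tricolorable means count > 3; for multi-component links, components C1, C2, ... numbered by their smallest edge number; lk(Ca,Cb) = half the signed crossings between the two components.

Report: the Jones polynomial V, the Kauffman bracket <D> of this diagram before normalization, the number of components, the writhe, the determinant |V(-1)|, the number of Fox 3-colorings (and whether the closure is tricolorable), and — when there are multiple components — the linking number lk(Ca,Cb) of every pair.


V = t^-2 + 2 + t^2
<D> = A^-8 + 2 + A^8 (w = 0)
3 components over 6 crossings, w = 0
lk(C1,C2): -1
lk(C1,C3) = 0
linking number lk(C2,C3) = +1
3 Fox colorings among 3^6, |V(-1)| = 4: not tricolorable
why: span 4 respects span(V) <= c + mu - 1 = 8 for this 3-component diagram
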